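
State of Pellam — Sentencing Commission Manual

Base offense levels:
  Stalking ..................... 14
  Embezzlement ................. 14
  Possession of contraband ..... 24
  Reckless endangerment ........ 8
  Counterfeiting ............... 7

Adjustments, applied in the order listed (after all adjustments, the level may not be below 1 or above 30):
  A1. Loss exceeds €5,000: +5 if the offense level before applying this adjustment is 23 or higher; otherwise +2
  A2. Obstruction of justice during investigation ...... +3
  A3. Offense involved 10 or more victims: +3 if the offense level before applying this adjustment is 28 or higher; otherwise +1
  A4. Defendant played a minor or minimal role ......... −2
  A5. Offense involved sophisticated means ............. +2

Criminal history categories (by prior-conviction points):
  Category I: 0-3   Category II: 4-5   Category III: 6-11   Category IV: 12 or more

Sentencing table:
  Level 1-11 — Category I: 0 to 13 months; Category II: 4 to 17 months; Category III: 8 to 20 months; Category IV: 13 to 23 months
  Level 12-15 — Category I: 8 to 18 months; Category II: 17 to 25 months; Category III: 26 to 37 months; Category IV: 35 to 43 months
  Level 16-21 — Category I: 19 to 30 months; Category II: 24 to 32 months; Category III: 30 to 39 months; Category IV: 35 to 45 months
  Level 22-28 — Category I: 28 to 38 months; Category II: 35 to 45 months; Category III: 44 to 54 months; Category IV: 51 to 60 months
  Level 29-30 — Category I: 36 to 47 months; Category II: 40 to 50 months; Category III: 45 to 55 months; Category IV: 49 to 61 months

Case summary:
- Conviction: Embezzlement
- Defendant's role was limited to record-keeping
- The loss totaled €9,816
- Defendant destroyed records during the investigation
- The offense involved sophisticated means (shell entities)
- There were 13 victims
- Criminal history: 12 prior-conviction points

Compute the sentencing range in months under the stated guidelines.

Base offense level for embezzlement: 14.
A1 applies (level before this adjustment is 14 < 23, so +2): 14 + 2 = 16.
A2 applies: 16 + 3 = 19.
A3 applies (level before this adjustment is 19 < 28, so +1): 19 + 1 = 20.
A4 applies: 20 − 2 = 18.
A5 applies: 18 + 2 = 20.
Final offense level: 20.
Criminal history: 12 prior points → Category IV (12+).
Level 20 falls in the 16-21 band.
Grid: Level 16-21 × Category IV = 35-45 months.

35-45 months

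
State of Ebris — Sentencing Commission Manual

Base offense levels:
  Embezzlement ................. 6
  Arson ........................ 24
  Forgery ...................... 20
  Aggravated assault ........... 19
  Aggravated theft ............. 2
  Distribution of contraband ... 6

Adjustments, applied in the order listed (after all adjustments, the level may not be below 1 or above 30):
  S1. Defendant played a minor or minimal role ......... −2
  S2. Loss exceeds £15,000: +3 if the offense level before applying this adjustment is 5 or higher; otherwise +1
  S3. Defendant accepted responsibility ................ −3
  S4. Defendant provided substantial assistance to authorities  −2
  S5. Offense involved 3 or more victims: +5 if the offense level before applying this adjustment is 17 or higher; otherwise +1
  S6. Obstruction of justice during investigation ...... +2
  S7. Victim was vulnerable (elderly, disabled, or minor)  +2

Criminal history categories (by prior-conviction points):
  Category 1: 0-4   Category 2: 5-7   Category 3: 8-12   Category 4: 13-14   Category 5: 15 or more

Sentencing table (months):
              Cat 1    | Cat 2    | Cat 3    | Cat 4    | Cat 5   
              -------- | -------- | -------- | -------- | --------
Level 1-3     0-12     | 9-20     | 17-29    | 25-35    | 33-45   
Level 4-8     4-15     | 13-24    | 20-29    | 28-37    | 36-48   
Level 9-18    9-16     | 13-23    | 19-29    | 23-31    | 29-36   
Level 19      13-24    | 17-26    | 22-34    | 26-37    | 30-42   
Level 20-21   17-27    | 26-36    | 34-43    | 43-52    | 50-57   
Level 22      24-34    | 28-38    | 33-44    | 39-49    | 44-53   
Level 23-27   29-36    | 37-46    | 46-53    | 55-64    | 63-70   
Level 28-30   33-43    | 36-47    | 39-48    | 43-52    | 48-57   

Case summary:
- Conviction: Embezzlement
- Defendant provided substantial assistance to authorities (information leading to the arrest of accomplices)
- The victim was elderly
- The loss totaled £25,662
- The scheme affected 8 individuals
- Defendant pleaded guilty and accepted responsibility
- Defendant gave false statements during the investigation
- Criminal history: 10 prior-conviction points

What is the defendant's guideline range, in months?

19-29 months

Base offense level for embezzlement: 6.
S1 does not apply.
S2 applies (level before this adjustment is 6 ≥ 5, so +3): 6 + 3 = 9.
S3 applies: 9 − 3 = 6.
S4 applies: 6 − 2 = 4.
S5 applies (level before this adjustment is 4 < 17, so +1): 4 + 1 = 5.
S6 applies: 5 + 2 = 7.
S7 applies: 7 + 2 = 9.
Final offense level: 9.
Criminal history: 10 prior points → Category 3 (8-12).
Level 9 falls in the 9-18 band.
Grid: Level 9-18 × Category 3 = 19-29 months.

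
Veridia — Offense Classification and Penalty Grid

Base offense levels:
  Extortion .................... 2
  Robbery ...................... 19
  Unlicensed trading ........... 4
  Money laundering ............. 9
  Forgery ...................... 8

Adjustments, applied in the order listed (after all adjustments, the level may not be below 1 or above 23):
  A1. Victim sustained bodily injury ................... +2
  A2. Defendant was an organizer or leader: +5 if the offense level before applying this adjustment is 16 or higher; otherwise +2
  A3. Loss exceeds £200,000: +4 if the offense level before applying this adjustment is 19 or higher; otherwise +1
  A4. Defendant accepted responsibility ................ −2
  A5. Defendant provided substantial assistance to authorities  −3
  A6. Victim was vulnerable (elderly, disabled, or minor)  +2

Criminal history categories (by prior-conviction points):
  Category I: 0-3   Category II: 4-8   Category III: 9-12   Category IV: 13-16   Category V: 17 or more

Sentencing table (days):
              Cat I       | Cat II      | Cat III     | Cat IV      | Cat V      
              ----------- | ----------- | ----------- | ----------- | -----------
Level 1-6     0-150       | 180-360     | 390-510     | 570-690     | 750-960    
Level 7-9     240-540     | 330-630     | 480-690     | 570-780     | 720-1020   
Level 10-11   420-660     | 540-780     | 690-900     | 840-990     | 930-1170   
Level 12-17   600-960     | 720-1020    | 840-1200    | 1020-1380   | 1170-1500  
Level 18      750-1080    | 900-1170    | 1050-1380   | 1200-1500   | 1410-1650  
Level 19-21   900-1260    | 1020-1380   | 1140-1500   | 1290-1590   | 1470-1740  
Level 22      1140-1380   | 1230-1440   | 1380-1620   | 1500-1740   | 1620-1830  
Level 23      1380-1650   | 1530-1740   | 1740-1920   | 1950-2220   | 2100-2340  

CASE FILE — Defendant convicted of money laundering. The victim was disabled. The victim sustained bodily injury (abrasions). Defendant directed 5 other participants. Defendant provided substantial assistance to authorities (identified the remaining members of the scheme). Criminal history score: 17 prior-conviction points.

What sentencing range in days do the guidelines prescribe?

1170-1500 days

Base offense level for money laundering: 9.
A1 applies: 9 + 2 = 11.
A2 applies (level before this adjustment is 11 < 16, so +2): 11 + 2 = 13.
A3 does not apply.
A4 does not apply.
A5 applies: 13 − 3 = 10.
A6 applies: 10 + 2 = 12.
Final offense level: 12.
Criminal history: 17 prior points → Category V (17+).
Level 12 falls in the 12-17 band.
Grid: Level 12-17 × Category V = 1170-1500 days.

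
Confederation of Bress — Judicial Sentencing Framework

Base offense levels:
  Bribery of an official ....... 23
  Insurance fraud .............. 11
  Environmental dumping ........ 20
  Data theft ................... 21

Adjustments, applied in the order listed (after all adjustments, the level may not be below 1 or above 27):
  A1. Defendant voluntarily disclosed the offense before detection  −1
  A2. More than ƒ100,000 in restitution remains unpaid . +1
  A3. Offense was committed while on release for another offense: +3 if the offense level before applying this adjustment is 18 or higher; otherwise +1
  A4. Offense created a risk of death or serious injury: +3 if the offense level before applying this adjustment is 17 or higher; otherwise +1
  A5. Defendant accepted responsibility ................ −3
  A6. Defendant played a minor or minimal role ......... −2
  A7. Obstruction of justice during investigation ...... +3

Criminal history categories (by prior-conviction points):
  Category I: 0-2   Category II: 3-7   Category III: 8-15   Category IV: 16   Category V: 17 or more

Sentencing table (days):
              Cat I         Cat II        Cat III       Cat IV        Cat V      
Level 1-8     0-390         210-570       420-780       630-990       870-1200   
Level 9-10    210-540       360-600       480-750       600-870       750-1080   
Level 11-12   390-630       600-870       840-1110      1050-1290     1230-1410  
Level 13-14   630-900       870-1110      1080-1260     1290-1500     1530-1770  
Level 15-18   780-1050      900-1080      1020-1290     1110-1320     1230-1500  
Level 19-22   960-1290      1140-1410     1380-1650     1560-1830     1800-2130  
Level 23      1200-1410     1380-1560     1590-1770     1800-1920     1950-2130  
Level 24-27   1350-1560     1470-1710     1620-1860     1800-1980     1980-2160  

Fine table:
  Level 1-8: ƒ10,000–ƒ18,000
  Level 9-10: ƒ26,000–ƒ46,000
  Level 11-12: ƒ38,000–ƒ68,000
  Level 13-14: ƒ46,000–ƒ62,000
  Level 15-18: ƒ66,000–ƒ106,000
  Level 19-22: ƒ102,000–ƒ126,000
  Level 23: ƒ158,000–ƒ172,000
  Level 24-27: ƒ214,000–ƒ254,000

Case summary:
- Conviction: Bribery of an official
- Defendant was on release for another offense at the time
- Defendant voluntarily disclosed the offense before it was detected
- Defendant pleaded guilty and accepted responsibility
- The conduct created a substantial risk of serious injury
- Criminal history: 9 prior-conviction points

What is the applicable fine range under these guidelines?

Base offense level for bribery of an official: 23.
A1 applies: 23 − 1 = 22.
A3 applies (level before this adjustment is 22 ≥ 18, so +3): 22 + 3 = 25.
A4 applies (level before this adjustment is 25 ≥ 17, so +3): 25 + 3 = 28.
A5 applies: 28 − 3 = 25.
A7 does not apply.
Final offense level: 25.
Level 25 falls in the 24-27 band.
Fine table: Level 24-27 → ƒ214,000–ƒ254,000.

ƒ214,000–ƒ254,000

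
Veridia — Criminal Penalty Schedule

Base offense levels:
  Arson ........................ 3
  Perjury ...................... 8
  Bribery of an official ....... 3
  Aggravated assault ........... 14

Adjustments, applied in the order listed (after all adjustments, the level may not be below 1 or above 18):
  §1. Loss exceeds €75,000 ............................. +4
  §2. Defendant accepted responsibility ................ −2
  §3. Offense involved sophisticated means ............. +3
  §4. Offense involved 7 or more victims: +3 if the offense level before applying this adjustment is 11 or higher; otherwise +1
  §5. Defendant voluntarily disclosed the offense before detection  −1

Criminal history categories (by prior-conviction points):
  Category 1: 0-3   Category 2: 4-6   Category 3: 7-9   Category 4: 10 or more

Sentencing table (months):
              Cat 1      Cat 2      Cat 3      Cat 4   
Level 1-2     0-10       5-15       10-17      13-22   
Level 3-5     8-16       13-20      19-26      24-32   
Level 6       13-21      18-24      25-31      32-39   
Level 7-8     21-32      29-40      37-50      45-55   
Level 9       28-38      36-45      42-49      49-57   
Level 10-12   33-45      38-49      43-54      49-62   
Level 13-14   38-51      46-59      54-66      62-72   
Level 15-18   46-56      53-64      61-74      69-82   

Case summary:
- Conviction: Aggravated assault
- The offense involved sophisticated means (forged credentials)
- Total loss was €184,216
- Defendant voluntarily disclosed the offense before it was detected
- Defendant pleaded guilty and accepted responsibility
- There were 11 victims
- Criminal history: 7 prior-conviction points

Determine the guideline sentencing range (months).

61-74 months

Base offense level for aggravated assault: 14.
§1 applies: 14 + 4 = 18.
§2 applies: 18 − 2 = 16.
§3 applies: 16 + 3 = 19.
§4 applies (level before this adjustment is 19 ≥ 11, so +3): 19 + 3 = 22.
§5 applies: 22 − 1 = 21.
Level 21 exceeds the maximum of 18; capped at 18.
Final offense level: 18.
Criminal history: 7 prior points → Category 3 (7-9).
Level 18 falls in the 15-18 band.
Grid: Level 15-18 × Category 3 = 61-74 months.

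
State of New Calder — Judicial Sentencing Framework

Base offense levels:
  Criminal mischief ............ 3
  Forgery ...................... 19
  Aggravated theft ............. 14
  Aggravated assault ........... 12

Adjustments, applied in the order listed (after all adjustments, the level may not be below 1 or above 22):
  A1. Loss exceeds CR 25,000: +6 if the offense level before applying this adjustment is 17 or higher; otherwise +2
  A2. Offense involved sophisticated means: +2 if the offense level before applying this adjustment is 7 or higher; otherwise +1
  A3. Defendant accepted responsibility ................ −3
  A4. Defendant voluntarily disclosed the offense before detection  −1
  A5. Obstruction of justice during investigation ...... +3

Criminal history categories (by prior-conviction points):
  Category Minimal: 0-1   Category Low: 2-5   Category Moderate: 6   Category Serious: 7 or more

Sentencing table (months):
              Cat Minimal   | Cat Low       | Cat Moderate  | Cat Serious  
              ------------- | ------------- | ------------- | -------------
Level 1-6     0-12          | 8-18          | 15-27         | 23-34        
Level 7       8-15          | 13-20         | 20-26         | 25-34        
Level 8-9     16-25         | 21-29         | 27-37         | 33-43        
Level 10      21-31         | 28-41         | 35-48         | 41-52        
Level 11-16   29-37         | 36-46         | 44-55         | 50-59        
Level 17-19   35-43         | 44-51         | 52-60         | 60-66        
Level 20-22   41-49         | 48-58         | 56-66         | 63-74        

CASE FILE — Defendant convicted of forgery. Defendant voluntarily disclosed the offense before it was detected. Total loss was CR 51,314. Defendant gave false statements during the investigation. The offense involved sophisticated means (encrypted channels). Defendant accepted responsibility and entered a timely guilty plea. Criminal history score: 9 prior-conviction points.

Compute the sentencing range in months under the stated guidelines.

Base offense level for forgery: 19.
A1 applies (level before this adjustment is 19 ≥ 17, so +6): 19 + 6 = 25.
A2 applies (level before this adjustment is 25 ≥ 7, so +2): 25 + 2 = 27.
A3 applies: 27 − 3 = 24.
A4 applies: 24 − 1 = 23.
A5 applies: 23 + 3 = 26.
Level 26 exceeds the maximum of 22; capped at 22.
Final offense level: 22.
Criminal history: 9 prior points → Category Serious (7+).
Level 22 falls in the 20-22 band.
Grid: Level 20-22 × Category Serious = 63-74 months.

63-74 months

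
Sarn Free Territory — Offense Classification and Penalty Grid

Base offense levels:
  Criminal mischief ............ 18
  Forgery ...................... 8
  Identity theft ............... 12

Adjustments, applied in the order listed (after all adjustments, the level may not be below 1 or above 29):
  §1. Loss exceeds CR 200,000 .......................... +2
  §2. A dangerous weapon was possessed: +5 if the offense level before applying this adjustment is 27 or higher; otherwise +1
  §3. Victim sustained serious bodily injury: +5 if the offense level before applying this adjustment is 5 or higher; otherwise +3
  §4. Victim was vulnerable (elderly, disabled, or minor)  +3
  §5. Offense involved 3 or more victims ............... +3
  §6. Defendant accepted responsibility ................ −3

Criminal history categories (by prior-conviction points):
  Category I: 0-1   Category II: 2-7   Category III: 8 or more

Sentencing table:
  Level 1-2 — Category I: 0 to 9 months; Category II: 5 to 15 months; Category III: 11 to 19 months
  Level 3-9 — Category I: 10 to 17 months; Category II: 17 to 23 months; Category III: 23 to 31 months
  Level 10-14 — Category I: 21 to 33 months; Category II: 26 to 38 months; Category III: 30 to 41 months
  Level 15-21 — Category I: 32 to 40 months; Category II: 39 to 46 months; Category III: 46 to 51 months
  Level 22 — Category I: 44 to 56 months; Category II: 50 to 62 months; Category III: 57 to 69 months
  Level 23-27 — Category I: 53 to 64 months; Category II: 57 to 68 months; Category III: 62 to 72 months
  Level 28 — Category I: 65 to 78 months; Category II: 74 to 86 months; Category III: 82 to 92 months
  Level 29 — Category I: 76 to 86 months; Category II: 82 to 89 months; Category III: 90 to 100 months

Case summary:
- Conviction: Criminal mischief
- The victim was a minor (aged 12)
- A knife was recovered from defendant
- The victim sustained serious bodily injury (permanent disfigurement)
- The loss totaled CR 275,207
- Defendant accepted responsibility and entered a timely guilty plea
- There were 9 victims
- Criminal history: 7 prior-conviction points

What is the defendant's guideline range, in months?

82-89 months

Base offense level for criminal mischief: 18.
§1 applies: 18 + 2 = 20.
§2 applies (level before this adjustment is 20 < 27, so +1): 20 + 1 = 21.
§3 applies (level before this adjustment is 21 ≥ 5, so +5): 21 + 5 = 26.
§4 applies: 26 + 3 = 29.
§5 applies: 29 + 3 = 32.
§6 applies: 32 − 3 = 29.
Final offense level: 29.
Criminal history: 7 prior points → Category II (2-7).
Level 29 falls in the 29 band.
Grid: Level 29 × Category II = 82-89 months.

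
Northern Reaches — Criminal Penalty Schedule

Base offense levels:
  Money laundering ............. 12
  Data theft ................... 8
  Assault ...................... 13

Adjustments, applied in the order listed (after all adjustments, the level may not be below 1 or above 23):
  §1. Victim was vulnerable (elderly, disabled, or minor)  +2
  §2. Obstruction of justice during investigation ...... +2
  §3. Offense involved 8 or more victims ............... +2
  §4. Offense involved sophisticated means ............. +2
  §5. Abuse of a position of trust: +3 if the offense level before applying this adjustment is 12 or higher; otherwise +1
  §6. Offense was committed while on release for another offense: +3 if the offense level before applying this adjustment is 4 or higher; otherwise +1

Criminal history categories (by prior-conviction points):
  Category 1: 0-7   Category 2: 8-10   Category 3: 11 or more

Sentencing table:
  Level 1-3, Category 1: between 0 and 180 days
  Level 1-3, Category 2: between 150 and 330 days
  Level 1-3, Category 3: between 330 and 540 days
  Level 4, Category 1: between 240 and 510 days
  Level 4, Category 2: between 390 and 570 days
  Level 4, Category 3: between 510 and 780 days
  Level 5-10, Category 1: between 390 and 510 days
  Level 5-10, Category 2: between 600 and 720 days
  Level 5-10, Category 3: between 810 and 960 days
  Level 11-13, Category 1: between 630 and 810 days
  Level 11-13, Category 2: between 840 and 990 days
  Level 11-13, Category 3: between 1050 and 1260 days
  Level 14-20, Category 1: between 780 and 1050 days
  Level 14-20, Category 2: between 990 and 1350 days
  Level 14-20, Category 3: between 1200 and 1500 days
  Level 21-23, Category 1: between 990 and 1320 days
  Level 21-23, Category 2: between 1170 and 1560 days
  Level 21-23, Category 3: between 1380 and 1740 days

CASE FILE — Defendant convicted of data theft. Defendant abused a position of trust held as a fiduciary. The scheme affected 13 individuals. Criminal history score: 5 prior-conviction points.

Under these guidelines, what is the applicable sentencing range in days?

Base offense level for data theft: 8.
§1 does not apply.
§2 does not apply.
§3 applies: 8 + 2 = 10.
§4 does not apply.
§5 applies (level before this adjustment is 10 < 12, so +1): 10 + 1 = 11.
§6 does not apply.
Final offense level: 11.
Criminal history: 5 prior points → Category 1 (0-7).
Level 11 falls in the 11-13 band.
Grid: Level 11-13 × Category 1 = 630-810 days.

630-810 days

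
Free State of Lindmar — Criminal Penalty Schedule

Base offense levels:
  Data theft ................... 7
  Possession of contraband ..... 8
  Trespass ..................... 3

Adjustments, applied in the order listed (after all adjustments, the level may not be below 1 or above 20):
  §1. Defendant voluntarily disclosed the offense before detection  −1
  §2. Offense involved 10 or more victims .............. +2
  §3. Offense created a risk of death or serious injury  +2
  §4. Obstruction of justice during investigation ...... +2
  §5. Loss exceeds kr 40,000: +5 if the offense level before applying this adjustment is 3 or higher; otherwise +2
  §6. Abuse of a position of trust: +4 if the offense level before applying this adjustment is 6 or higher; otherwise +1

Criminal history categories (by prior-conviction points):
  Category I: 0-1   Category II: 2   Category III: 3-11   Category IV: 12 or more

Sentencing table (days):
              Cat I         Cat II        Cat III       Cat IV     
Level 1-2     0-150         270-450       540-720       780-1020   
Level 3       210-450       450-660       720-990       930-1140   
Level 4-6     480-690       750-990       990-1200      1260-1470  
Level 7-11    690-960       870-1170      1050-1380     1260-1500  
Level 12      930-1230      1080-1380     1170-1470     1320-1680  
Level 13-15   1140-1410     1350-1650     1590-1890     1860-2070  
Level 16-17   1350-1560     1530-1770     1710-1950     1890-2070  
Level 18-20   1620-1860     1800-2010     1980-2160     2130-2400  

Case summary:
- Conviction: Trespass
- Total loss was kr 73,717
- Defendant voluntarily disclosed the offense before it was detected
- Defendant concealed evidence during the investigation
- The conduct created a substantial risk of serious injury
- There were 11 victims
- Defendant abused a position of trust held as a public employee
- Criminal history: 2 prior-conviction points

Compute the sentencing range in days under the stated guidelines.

Base offense level for trespass: 3.
§1 applies: 3 − 1 = 2.
§2 applies: 2 + 2 = 4.
§3 applies: 4 + 2 = 6.
§4 applies: 6 + 2 = 8.
§5 applies (level before this adjustment is 8 ≥ 3, so +5): 8 + 5 = 13.
§6 applies (level before this adjustment is 13 ≥ 6, so +4): 13 + 4 = 17.
Final offense level: 17.
Criminal history: 2 prior points → Category II (2).
Level 17 falls in the 16-17 band.
Grid: Level 16-17 × Category II = 1530-1770 days.

1530-1770 days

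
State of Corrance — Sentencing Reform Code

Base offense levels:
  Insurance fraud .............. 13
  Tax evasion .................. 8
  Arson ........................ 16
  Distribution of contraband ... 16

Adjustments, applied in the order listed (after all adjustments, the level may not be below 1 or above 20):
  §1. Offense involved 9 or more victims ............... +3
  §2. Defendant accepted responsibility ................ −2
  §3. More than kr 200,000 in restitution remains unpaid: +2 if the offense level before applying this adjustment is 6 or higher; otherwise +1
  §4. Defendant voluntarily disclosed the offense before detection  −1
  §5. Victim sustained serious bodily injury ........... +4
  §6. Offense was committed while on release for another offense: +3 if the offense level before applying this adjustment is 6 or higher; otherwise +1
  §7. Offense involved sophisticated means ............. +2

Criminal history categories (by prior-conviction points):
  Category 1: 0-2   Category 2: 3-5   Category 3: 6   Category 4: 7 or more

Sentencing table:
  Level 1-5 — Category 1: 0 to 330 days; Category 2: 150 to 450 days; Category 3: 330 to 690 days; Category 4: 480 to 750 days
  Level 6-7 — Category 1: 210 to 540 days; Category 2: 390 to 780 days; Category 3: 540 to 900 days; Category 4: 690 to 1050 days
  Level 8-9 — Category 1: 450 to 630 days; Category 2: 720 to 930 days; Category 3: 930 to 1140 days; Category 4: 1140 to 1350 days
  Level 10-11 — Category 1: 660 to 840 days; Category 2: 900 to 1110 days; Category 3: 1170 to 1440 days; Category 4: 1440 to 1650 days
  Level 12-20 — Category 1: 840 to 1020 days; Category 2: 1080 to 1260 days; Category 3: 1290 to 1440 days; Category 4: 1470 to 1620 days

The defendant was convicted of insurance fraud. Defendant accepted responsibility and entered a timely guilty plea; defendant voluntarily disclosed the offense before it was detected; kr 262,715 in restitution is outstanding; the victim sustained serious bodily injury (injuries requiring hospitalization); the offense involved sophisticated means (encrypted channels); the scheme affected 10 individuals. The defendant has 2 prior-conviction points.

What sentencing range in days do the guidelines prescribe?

Base offense level for insurance fraud: 13.
§1 applies: 13 + 3 = 16.
§2 applies: 16 − 2 = 14.
§3 applies (level before this adjustment is 14 ≥ 6, so +2): 14 + 2 = 16.
§4 applies: 16 − 1 = 15.
§5 applies: 15 + 4 = 19.
§6 does not apply.
§7 applies: 19 + 2 = 21.
Level 21 exceeds the maximum of 20; capped at 20.
Final offense level: 20.
Criminal history: 2 prior points → Category 1 (0-2).
Level 20 falls in the 12-20 band.
Grid: Level 12-20 × Category 1 = 840-1020 days.

840-1020 days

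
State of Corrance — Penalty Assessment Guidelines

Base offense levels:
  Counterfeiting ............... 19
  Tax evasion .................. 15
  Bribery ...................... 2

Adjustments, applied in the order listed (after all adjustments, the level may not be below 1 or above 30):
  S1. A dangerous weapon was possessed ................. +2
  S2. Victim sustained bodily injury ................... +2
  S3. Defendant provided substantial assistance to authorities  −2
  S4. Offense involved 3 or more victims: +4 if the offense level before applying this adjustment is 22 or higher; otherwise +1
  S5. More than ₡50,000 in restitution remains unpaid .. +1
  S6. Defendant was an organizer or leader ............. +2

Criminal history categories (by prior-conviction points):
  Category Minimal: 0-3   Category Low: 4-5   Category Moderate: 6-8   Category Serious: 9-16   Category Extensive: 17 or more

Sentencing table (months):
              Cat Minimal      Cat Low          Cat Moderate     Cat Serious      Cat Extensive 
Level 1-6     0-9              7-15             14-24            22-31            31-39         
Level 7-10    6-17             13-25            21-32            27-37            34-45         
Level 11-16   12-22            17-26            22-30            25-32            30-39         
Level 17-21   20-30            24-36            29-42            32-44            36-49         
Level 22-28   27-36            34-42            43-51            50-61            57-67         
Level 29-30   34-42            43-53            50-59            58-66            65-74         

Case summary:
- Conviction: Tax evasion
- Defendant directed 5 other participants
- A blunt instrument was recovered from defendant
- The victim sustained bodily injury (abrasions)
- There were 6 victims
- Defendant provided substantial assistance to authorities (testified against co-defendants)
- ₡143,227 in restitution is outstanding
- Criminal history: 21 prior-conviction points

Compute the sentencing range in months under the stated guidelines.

36-49 months

Base offense level for tax evasion: 15.
S1 applies: 15 + 2 = 17.
S2 applies: 17 + 2 = 19.
S3 applies: 19 − 2 = 17.
S4 applies (level before this adjustment is 17 < 22, so +1): 17 + 1 = 18.
S5 applies: 18 + 1 = 19.
S6 applies: 19 + 2 = 21.
Final offense level: 21.
Criminal history: 21 prior points → Category Extensive (17+).
Level 21 falls in the 17-21 band.
Grid: Level 17-21 × Category Extensive = 36-49 months.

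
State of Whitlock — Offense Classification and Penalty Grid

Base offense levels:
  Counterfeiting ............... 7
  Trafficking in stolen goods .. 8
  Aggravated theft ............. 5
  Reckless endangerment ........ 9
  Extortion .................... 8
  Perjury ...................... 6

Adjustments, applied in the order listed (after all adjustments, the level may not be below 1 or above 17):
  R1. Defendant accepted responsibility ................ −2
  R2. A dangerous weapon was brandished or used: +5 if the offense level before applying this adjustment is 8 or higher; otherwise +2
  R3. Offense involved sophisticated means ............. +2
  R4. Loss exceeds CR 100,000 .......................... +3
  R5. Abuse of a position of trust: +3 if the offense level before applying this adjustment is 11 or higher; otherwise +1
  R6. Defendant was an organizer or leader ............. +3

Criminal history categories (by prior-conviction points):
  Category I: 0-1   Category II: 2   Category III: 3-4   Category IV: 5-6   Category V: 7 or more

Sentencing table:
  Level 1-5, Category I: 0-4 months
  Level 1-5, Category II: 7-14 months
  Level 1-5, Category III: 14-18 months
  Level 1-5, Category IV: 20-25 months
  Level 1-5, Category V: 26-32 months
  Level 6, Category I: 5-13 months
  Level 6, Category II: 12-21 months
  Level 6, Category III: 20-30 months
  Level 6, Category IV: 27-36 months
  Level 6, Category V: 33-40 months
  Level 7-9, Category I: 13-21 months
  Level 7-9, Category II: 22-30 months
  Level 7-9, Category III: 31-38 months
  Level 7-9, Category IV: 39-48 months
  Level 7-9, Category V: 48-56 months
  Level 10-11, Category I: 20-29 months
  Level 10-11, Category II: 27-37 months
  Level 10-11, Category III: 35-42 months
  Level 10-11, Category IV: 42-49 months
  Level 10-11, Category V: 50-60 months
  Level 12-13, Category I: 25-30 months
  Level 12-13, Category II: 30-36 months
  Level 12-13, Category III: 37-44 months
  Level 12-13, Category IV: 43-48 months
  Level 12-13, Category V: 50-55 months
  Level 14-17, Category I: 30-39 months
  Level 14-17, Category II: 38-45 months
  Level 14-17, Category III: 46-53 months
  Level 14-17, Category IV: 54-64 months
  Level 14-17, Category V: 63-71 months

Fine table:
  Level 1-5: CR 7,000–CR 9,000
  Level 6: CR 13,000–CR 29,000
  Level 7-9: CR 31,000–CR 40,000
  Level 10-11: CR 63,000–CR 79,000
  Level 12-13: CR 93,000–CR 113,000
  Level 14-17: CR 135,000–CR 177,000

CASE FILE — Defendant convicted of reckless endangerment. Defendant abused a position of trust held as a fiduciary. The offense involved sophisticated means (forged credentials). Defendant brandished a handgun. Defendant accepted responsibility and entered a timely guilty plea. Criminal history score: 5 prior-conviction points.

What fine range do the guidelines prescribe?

CR 135,000–CR 177,000

Base offense level for reckless endangerment: 9.
R1 applies: 9 − 2 = 7.
R2 applies (level before this adjustment is 7 < 8, so +2): 7 + 2 = 9.
R3 applies: 9 + 2 = 11.
R4 does not apply.
R5 applies (level before this adjustment is 11 ≥ 11, so +3): 11 + 3 = 14.
Final offense level: 14.
Level 14 falls in the 14-17 band.
Fine table: Level 14-17 → CR 135,000–CR 177,000.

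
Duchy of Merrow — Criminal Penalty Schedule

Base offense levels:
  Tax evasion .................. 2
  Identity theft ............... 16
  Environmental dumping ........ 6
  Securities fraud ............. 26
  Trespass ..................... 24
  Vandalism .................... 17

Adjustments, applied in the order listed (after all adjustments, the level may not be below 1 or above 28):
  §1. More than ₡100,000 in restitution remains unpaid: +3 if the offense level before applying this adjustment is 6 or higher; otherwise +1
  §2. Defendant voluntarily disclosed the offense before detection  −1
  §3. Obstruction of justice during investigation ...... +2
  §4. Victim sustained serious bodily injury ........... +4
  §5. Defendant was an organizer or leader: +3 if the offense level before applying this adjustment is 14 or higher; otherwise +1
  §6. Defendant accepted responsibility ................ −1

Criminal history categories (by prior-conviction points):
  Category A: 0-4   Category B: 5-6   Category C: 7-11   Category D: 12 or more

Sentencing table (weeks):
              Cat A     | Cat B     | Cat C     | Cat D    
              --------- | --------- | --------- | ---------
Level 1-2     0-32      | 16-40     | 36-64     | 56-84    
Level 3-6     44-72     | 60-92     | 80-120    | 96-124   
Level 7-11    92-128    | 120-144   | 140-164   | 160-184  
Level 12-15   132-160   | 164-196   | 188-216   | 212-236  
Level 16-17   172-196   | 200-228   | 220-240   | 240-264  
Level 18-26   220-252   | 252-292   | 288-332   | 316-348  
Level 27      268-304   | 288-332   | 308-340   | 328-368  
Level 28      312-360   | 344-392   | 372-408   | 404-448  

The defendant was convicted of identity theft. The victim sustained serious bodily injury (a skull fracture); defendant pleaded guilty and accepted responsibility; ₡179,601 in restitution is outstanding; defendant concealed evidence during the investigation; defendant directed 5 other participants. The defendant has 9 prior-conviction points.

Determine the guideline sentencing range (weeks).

308-340 weeks

Base offense level for identity theft: 16.
§1 applies (level before this adjustment is 16 ≥ 6, so +3): 16 + 3 = 19.
§3 applies: 19 + 2 = 21.
§4 applies: 21 + 4 = 25.
§5 applies (level before this adjustment is 25 ≥ 14, so +3): 25 + 3 = 28.
§6 applies: 28 − 1 = 27.
Final offense level: 27.
Criminal history: 9 prior points → Category C (7-11).
Level 27 falls in the 27 band.
Grid: Level 27 × Category C = 308-340 weeks.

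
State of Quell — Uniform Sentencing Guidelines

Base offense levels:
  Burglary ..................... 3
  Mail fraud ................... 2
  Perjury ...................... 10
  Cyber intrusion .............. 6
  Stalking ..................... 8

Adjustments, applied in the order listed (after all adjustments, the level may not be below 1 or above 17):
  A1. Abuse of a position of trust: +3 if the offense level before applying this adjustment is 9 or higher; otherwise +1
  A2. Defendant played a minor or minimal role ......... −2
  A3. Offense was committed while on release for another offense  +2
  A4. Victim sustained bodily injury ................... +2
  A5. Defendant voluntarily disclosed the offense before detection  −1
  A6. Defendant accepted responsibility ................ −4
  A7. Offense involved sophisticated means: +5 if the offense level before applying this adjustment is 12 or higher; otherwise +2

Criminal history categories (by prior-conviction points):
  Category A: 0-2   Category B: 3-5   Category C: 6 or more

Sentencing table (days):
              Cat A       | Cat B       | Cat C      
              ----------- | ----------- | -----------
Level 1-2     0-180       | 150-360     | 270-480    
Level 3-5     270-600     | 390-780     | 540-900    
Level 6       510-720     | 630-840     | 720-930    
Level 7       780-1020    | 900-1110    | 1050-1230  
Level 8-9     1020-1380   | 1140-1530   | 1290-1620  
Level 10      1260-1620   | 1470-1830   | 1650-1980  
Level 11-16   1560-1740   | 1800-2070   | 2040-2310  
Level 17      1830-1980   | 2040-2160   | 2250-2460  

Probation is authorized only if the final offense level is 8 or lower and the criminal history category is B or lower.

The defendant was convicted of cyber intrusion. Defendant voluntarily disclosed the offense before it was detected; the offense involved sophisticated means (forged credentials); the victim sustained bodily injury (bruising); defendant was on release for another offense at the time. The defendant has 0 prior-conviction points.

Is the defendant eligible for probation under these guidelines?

No

Base offense level for cyber intrusion: 6.
A2 does not apply.
A3 applies: 6 + 2 = 8.
A4 applies: 8 + 2 = 10.
A5 applies: 10 − 1 = 9.
A6 does not apply.
A7 applies (level before this adjustment is 9 < 12, so +2): 9 + 2 = 11.
Final offense level: 11.
Criminal history: 0 prior points → Category A (0-2).
Level 11 falls in the 11-16 band.
Grid: Level 11-16 × Category A = 1560-1740 days.
Probation check: level 11 > 8 and category A ≤ B → not eligible.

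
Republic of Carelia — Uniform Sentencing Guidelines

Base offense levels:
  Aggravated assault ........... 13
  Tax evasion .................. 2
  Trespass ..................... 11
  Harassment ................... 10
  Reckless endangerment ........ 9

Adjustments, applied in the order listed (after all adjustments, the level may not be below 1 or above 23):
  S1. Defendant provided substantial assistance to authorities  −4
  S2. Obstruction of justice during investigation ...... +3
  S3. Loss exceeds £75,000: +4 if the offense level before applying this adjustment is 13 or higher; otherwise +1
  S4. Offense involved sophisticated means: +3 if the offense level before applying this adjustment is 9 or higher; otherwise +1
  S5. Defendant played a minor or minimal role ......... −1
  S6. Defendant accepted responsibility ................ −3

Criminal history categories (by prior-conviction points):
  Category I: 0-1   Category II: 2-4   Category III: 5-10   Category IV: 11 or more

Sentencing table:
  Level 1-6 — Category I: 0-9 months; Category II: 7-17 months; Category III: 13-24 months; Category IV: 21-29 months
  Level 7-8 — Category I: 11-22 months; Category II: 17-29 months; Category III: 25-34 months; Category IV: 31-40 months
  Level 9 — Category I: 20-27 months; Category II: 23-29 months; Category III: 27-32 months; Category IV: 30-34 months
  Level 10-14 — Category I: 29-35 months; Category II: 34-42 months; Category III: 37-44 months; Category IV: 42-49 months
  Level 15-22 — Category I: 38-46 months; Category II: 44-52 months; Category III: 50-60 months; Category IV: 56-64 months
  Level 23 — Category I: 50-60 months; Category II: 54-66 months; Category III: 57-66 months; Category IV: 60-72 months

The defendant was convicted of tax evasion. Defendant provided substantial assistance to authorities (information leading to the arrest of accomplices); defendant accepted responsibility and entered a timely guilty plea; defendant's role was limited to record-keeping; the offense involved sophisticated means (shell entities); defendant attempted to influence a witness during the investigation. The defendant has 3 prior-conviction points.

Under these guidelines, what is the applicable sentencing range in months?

7-17 months

Base offense level for tax evasion: 2.
S1 applies: 2 − 4 = -2.
S2 applies: -2 + 3 = 1.
S3 does not apply.
S4 applies (level before this adjustment is 1 < 9, so +1): 1 + 1 = 2.
S5 applies: 2 − 1 = 1.
S6 applies: 1 − 3 = -2.
Level -2 is below the minimum of 1; floored at 1.
Final offense level: 1.
Criminal history: 3 prior points → Category II (2-4).
Level 1 falls in the 1-6 band.
Grid: Level 1-6 × Category II = 7-17 months.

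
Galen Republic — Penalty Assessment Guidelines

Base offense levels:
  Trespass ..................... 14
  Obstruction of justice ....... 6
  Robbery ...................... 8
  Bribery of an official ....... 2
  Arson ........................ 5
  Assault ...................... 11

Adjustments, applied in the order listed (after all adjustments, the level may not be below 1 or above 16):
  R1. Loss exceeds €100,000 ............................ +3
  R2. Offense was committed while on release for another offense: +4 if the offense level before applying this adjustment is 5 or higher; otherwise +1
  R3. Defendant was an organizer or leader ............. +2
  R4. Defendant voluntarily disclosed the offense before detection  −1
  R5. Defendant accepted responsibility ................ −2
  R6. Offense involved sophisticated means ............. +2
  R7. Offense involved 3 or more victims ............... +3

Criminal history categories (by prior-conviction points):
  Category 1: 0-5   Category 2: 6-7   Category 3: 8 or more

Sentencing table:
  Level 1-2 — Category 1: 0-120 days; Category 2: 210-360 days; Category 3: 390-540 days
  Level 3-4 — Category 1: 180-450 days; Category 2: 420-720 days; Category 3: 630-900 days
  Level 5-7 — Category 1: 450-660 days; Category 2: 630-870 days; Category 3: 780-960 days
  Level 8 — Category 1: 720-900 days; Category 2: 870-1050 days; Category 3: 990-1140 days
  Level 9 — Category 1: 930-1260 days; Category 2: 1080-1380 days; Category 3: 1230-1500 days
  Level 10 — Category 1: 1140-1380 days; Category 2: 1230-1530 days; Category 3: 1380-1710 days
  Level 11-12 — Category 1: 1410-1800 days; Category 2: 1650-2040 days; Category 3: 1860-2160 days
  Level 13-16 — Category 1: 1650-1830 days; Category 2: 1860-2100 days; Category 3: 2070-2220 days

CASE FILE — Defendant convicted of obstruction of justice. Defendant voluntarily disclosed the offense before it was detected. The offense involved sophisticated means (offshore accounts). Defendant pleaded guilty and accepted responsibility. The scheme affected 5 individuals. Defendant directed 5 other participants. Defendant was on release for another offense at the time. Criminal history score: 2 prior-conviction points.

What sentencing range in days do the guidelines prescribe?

1650-1830 days

Base offense level for obstruction of justice: 6.
R2 applies (level before this adjustment is 6 ≥ 5, so +4): 6 + 4 = 10.
R3 applies: 10 + 2 = 12.
R4 applies: 12 − 1 = 11.
R5 applies: 11 − 2 = 9.
R6 applies: 9 + 2 = 11.
R7 applies: 11 + 3 = 14.
Final offense level: 14.
Criminal history: 2 prior points → Category 1 (0-5).
Level 14 falls in the 13-16 band.
Grid: Level 13-16 × Category 1 = 1650-1830 days.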